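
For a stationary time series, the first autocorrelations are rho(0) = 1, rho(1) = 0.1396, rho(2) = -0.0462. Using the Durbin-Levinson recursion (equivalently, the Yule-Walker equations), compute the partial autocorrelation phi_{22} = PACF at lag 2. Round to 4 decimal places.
\phi_{22} = -0.0670

The PACF at lag k is phi_{kk}, the last component of the solution
to the Yule-Walker system G_k phi = r_k where
  (G_k)_{ij} = rho(|i - j|), (r_k)_i = rho(i), i,j = 1..k.
Equivalently, Durbin-Levinson gives phi_{kk} iteratively:
  phi_{11} = rho(1)
  phi_{kk} = [rho(k) - sum_{j=1..k-1} phi_{k-1,j} rho(k-j)]
            / [1 - sum_{j=1..k-1} phi_{k-1,j} rho(j)],
  phi_{k,j} = phi_{k-1,j} - phi_{kk} phi_{k-1,k-j},  j = 1..k-1.
Step k = 1:
  phi_11 = rho(1) = 0.1396.
Step k = 2:
  phi_22 = [rho(2) - phi_11 rho(1)] / [1 - phi_11 rho(1)] = [-0.0462 - (0.1396)(0.1396)] / [1 - (0.1396)(0.1396)]
         = -0.06568816 / 0.98051184 = -0.067.
Therefore phi_{22} = -0.0670.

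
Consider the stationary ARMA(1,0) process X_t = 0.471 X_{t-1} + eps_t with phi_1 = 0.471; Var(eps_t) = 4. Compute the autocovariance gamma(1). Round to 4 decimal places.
\gamma(1) = 2.4211

Multiply the model equation by X_{t-k} and take expectations. With theta_0 = psi_0 = 1 and psi_j the MA(infinity) weights, this gives
  gamma(k) - sum_i phi_i gamma(k-i) = c_k,
  c_k = sigma^2 * sum_{j=k..q} theta_j psi_{j-k}   (c_k = 0 for k > q),
using gamma(-m) = gamma(m).
Pure AR (q = 0): c_0 = sigma^2 = 4, c_k = 0 for k >= 1.
Equations for k = 0 and k = 1 (AR order 1):
  gamma(0) = phi_1 gamma(1) + c_0
  gamma(1) = phi_1 gamma(0) + c_1
Substituting the second into the first: gamma(0) (1 - phi_1^2) = c_0 + phi_1 c_1, so
  gamma(0) = c_0 / (1 - phi_1^2) = 4 / (1 - (0.471)^2) = 4 / 0.778159 = 5.140338.
  gamma(1) = phi_1 gamma(0) = (0.471)(5.140338) = 2.421099.
Therefore gamma(1) = 2.4211 (to 4 decimal places).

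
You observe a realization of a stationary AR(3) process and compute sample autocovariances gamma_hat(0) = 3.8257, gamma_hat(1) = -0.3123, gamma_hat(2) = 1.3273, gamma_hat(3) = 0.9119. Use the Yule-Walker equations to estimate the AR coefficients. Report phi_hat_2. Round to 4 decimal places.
\hat\phi_{2} = 0.3600

The Yule-Walker equations for an AR(p) process read, in matrix form,
  Gamma_p phi = r_p,   with   (Gamma_p)_{ij} = gamma(|i - j|),
                       (r_p)_i = gamma(i),   i,j = 1..p.
Substitute the sample gammas (Toeplitz matrix and right-hand side of size 3):
  Gamma_p = [[3.8257, -0.3123, 1.3273], [-0.3123, 3.8257, -0.3123], [1.3273, -0.3123, 3.8257]]
  r_p     = [-0.3123, 1.3273, 0.9119]
Written out (R1..R3):
  (R1) 3.8257 phi_1 - 0.3123 phi_2 + 1.3273 phi_3 = -0.3123
  (R2) -0.3123 phi_1 + 3.8257 phi_2 - 0.3123 phi_3 = 1.3273
  (R3) 1.3273 phi_1 - 0.3123 phi_2 + 3.8257 phi_3 = 0.9119
Gaussian elimination:
  R2 <- R2 - (-0.3123/3.8257) R1 = R2 - (-0.081632) R1:  3.800206 phi_2 - 0.20395 phi_3 = 1.301806
  R3 <- R3 - (1.3273/3.8257) R1 = R3 - (0.346943) R1:  -0.20395 phi_2 + 3.365202 phi_3 = 1.02025
  R3 <- R3 - (-0.20395/3.800206) R2 = R3 - (-0.053668) R2:  3.354257 phi_3 = 1.090116
Back-substitution:
  phi_hat_3 = 1.090116 / 3.354257 = 0.324995
  phi_hat_2 = (1.301806 - (-0.20395)(0.324995)) / 3.800206 = 0.360004
  phi_hat_1 = (-0.3123 - (-0.3123)(0.360004) - (1.3273)(0.324995)) / 3.8257 = -0.164999
So phi_hat = [-0.1650, 0.3600, 0.3250].
Therefore phi_hat_2 = 0.3600.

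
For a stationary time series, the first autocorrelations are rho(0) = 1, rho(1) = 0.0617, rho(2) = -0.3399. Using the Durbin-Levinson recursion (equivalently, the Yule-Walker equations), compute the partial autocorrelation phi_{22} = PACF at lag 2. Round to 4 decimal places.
\phi_{22} = -0.3450

The PACF at lag k is phi_{kk}, the last component of the solution
to the Yule-Walker system G_k phi = r_k where
  (G_k)_{ij} = rho(|i - j|), (r_k)_i = rho(i), i,j = 1..k.
Equivalently, Durbin-Levinson gives phi_{kk} iteratively:
  phi_{11} = rho(1)
  phi_{kk} = [rho(k) - sum_{j=1..k-1} phi_{k-1,j} rho(k-j)]
            / [1 - sum_{j=1..k-1} phi_{k-1,j} rho(j)],
  phi_{k,j} = phi_{k-1,j} - phi_{kk} phi_{k-1,k-j},  j = 1..k-1.
Step k = 1:
  phi_11 = rho(1) = 0.0617.
Step k = 2:
  phi_22 = [rho(2) - phi_11 rho(1)] / [1 - phi_11 rho(1)] = [-0.3399 - (0.0617)(0.0617)] / [1 - (0.0617)(0.0617)]
         = -0.34370689 / 0.99619311 = -0.345.
Therefore phi_{22} = -0.3450.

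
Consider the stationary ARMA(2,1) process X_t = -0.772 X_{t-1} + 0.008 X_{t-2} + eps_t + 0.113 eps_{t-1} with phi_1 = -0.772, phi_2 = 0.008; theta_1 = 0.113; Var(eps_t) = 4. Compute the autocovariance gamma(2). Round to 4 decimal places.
\gamma(2) = 4.8163

Multiply the model equation by X_{t-k} and take expectations. With theta_0 = psi_0 = 1 and psi_j the MA(infinity) weights, this gives
  gamma(k) - sum_i phi_i gamma(k-i) = c_k,
  c_k = sigma^2 * sum_{j=k..q} theta_j psi_{j-k}   (c_k = 0 for k > q),
using gamma(-m) = gamma(m).
psi-weights needed (psi_j = theta_j + sum_i phi_i psi_{j-i}):
  psi_1 = theta_1 + phi_1 = 0.113 + (-0.772) = -0.659
Right-hand sides:
  c_0 = sigma^2 (1 + theta_1 psi_1) = 4 * (1 + (0.113)(-0.659)) = 4 * 0.925533 = 3.702132
  c_1 = sigma^2 theta_1 = 4 * (0.113) = 0.452
  c_2 = 0
Equations for k = 0, 1, 2 (AR order 2, c_2 = 0):
  (E0) gamma(0) = phi_1 gamma(1) + phi_2 gamma(2) + c_0
  (E1) gamma(1) = phi_1 gamma(0) + phi_2 gamma(1) + c_1
  (E2) gamma(2) = phi_1 gamma(1) + phi_2 gamma(0)
From (E1): gamma(1) = A gamma(0) + B with
  A = phi_1 / (1 - phi_2) = -0.772 / 0.992 = -0.778226,   B = c_1 / (1 - phi_2) = 0.452 / 0.992 = 0.455645.
Insert (E2) into (E0): gamma(0) (1 - phi_2^2) = phi_1 (1 + phi_2) gamma(1) + c_0.
  phi_1 (1 + phi_2) = (-0.772)(1.008) = -0.778176,   1 - phi_2^2 = 0.999936.
Replace gamma(1) by A gamma(0) + B and collect gamma(0):
  gamma(0) [0.999936 - (-0.778176)(-0.778226)] = (-0.778176)(0.455645) + 3.702132
  gamma(0) * 0.394339 = 3.34756
  gamma(0) = 3.34756 / 0.394339 = 8.489033.
  gamma(1) = A gamma(0) + B = (-0.778226)(8.489033) + (0.455645) = -6.15074.
  gamma(2) = phi_1 gamma(1) + phi_2 gamma(0) = (-0.772)(-6.15074) + (0.008)(8.489033) = 4.816283.
Therefore gamma(2) = 4.8163 (to 4 decimal places).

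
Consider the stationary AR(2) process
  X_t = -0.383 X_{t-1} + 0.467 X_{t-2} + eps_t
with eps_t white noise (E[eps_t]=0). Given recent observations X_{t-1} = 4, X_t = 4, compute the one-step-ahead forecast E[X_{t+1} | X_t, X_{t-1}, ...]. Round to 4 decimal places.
E[X_{t+1} \mid \mathcal F_t] = 0.3360

For an AR(p) model X_t = c + sum_i phi_i X_{t-i} + eps_t, the
one-step-ahead conditional mean is
  E[X_{t+1} | X_t, ...] = c + sum_i phi_i X_{t+1-i}.
Substitute known values:
  E[X_{t+1} | ...] = (-0.383) * (4) + (0.467) * (4)
                   = 0.3360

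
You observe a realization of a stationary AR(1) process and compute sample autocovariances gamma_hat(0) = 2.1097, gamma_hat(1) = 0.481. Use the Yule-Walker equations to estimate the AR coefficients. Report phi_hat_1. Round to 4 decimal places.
\hat\phi_{1} = 0.2280

The Yule-Walker equations for an AR(p) process read, in matrix form,
  Gamma_p phi = r_p,   with   (Gamma_p)_{ij} = gamma(|i - j|),
                       (r_p)_i = gamma(i),   i,j = 1..p.
Substitute the sample gammas (Toeplitz matrix and right-hand side of size 1):
  Gamma_p = [[2.1097]]
  r_p     = [0.481]
With p = 1 this is the single equation gamma(0) phi_1 = gamma(1):
  phi_hat_1 = gamma(1) / gamma(0) = 0.481 / 2.1097 = 0.2280.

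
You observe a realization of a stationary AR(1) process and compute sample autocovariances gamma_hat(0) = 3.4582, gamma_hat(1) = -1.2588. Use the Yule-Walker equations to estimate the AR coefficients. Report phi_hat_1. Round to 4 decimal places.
\hat\phi_{1} = -0.3640

The Yule-Walker equations for an AR(p) process read, in matrix form,
  Gamma_p phi = r_p,   with   (Gamma_p)_{ij} = gamma(|i - j|),
                       (r_p)_i = gamma(i),   i,j = 1..p.
Substitute the sample gammas (Toeplitz matrix and right-hand side of size 1):
  Gamma_p = [[3.4582]]
  r_p     = [-1.2588]
With p = 1 this is the single equation gamma(0) phi_1 = gamma(1):
  phi_hat_1 = gamma(1) / gamma(0) = -1.2588 / 3.4582 = -0.3640.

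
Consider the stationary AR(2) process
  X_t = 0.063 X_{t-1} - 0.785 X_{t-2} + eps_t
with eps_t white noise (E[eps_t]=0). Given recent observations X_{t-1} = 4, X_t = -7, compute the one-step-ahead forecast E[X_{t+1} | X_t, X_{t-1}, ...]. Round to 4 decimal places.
E[X_{t+1} \mid \mathcal F_t] = -3.5810

For an AR(p) model X_t = c + sum_i phi_i X_{t-i} + eps_t, the
one-step-ahead conditional mean is
  E[X_{t+1} | X_t, ...] = c + sum_i phi_i X_{t+1-i}.
Substitute known values:
  E[X_{t+1} | ...] = (0.063) * (-7) + (-0.785) * (4)
                   = -3.5810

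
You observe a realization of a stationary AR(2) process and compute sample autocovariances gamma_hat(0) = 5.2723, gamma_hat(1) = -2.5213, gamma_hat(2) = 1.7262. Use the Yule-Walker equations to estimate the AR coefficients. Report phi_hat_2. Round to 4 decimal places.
\hat\phi_{2} = 0.1280

The Yule-Walker equations for an AR(p) process read, in matrix form,
  Gamma_p phi = r_p,   with   (Gamma_p)_{ij} = gamma(|i - j|),
                       (r_p)_i = gamma(i),   i,j = 1..p.
Substitute the sample gammas (Toeplitz matrix and right-hand side of size 2):
  Gamma_p = [[5.2723, -2.5213], [-2.5213, 5.2723]]
  r_p     = [-2.5213, 1.7262]
Written out:
  5.2723 phi_1 - 2.5213 phi_2 = -2.5213
  -2.5213 phi_1 + 5.2723 phi_2 = 1.7262
Solve by Cramer's rule:
  det = gamma(0)^2 - gamma(1)^2 = (5.2723)^2 - (-2.5213)^2 = 27.79714729 - 6.35695369 = 21.4401936
  phi_hat_1 = [gamma(1) gamma(0) - gamma(1) gamma(2)] / det = [(-2.5213)(5.2723) - (-2.5213)(1.7262)] / 21.4401936 = -8.94078193 / 21.4401936 = -0.417
  phi_hat_2 = [gamma(0) gamma(2) - gamma(1)^2] / det = [(5.2723)(1.7262) - (-2.5213)^2] / 21.4401936 = 2.74409057 / 21.4401936 = 0.128
So phi_hat = [-0.4170, 0.1280].
Therefore phi_hat_2 = 0.1280.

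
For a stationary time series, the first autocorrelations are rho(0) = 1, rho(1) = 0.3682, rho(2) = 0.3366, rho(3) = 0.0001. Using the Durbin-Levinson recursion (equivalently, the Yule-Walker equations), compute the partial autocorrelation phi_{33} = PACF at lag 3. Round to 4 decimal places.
\phi_{33} = -0.2209

The PACF at lag k is phi_{kk}, the last component of the solution
to the Yule-Walker system G_k phi = r_k where
  (G_k)_{ij} = rho(|i - j|), (r_k)_i = rho(i), i,j = 1..k.
Equivalently, Durbin-Levinson gives phi_{kk} iteratively:
  phi_{11} = rho(1)
  phi_{kk} = [rho(k) - sum_{j=1..k-1} phi_{k-1,j} rho(k-j)]
            / [1 - sum_{j=1..k-1} phi_{k-1,j} rho(j)],
  phi_{k,j} = phi_{k-1,j} - phi_{kk} phi_{k-1,k-j},  j = 1..k-1.
Step k = 1:
  phi_11 = rho(1) = 0.3682.
Step k = 2:
  phi_22 = [rho(2) - phi_11 rho(1)] / [1 - phi_11 rho(1)] = [0.3366 - (0.3682)(0.3682)] / [1 - (0.3682)(0.3682)]
         = 0.20102876 / 0.86442876 = 0.232557.
  Update: phi_21 = phi_11 - phi_22 phi_11 = 0.3682 - (0.232557)(0.3682) = 0.282573.
Step k = 3:
  phi_33 = [rho(3) - phi_21 rho(2) - phi_22 rho(1)] / [1 - phi_21 rho(1) - phi_22 rho(2)]
    numerator   = 0.0001 - (0.282573)(0.3366) - (0.232557)(0.3682) = -0.18064134
    denominator = 1 - (0.282573)(0.3682) - (0.232557)(0.3366) = 0.81767816
  phi_33 = -0.18064134 / 0.81767816 = -0.2209.
Therefore phi_{33} = -0.2209.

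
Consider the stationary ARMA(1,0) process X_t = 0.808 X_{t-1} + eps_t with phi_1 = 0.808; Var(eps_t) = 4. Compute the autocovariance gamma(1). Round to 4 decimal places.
\gamma(1) = 9.3105

Multiply the model equation by X_{t-k} and take expectations. With theta_0 = psi_0 = 1 and psi_j the MA(infinity) weights, this gives
  gamma(k) - sum_i phi_i gamma(k-i) = c_k,
  c_k = sigma^2 * sum_{j=k..q} theta_j psi_{j-k}   (c_k = 0 for k > q),
using gamma(-m) = gamma(m).
Pure AR (q = 0): c_0 = sigma^2 = 4, c_k = 0 for k >= 1.
Equations for k = 0 and k = 1 (AR order 1):
  gamma(0) = phi_1 gamma(1) + c_0
  gamma(1) = phi_1 gamma(0) + c_1
Substituting the second into the first: gamma(0) (1 - phi_1^2) = c_0 + phi_1 c_1, so
  gamma(0) = c_0 / (1 - phi_1^2) = 4 / (1 - (0.808)^2) = 4 / 0.347136 = 11.522861.
  gamma(1) = phi_1 gamma(0) = (0.808)(11.522861) = 9.310472.
Therefore gamma(1) = 9.3105 (to 4 decimal places).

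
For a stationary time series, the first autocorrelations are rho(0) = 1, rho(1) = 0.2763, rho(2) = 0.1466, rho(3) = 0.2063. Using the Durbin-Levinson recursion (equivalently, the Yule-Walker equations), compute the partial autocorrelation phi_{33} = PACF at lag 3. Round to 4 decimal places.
\phi_{33} = 0.1610

The PACF at lag k is phi_{kk}, the last component of the solution
to the Yule-Walker system G_k phi = r_k where
  (G_k)_{ij} = rho(|i - j|), (r_k)_i = rho(i), i,j = 1..k.
Equivalently, Durbin-Levinson gives phi_{kk} iteratively:
  phi_{11} = rho(1)
  phi_{kk} = [rho(k) - sum_{j=1..k-1} phi_{k-1,j} rho(k-j)]
            / [1 - sum_{j=1..k-1} phi_{k-1,j} rho(j)],
  phi_{k,j} = phi_{k-1,j} - phi_{kk} phi_{k-1,k-j},  j = 1..k-1.
Step k = 1:
  phi_11 = rho(1) = 0.2763.
Step k = 2:
  phi_22 = [rho(2) - phi_11 rho(1)] / [1 - phi_11 rho(1)] = [0.1466 - (0.2763)(0.2763)] / [1 - (0.2763)(0.2763)]
         = 0.07025831 / 0.92365831 = 0.076065.
  Update: phi_21 = phi_11 - phi_22 phi_11 = 0.2763 - (0.076065)(0.2763) = 0.255283.
Step k = 3:
  phi_33 = [rho(3) - phi_21 rho(2) - phi_22 rho(1)] / [1 - phi_21 rho(1) - phi_22 rho(2)]
    numerator   = 0.2063 - (0.255283)(0.1466) - (0.076065)(0.2763) = 0.14785866
    denominator = 1 - (0.255283)(0.2763) - (0.076065)(0.1466) = 0.91831409
  phi_33 = 0.14785866 / 0.91831409 = 0.161.
Therefore phi_{33} = 0.1610.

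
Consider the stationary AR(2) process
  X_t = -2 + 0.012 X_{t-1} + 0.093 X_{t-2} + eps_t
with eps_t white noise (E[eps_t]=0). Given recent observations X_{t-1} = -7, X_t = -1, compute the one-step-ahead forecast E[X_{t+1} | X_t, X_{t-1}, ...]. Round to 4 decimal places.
E[X_{t+1} \mid \mathcal F_t] = -2.6630

For an AR(p) model X_t = c + sum_i phi_i X_{t-i} + eps_t, the
one-step-ahead conditional mean is
  E[X_{t+1} | X_t, ...] = c + sum_i phi_i X_{t+1-i}.
Substitute known values:
  E[X_{t+1} | ...] = -2 + (0.012) * (-1) + (0.093) * (-7)
                   = -2.6630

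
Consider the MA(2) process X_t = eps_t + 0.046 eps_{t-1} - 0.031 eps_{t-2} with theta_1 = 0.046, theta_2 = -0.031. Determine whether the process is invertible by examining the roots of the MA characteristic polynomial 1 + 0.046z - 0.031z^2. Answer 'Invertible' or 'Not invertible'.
\text{Invertible}

The MA(q) characteristic polynomial is P(z) = 1 + 0.046z - 0.031z^2.
Invertibility requires all roots to lie outside the unit circle, i.e. |z| > 1 for every root.
Set 1 + (0.046) z + (-0.031) z^2 = 0, i.e. a z^2 + b z + c = 0 with a = -0.031, b = 0.046, c = 1.
Discriminant D = b^2 - 4ac = (0.046)^2 - 4*(-0.031)*1 = 0.002116 - (-0.124) = 0.126116.
D >= 0, so the roots are real: z = (-b +/- sqrt(D)) / (2a) = (-0.046 +/- 0.355128) / (-0.062).
  z_1 = (-0.046 + 0.355128) / (-0.062) = -4.9859,   |z_1| = 4.9859.
  z_2 = (-0.046 - 0.355128) / (-0.062) = 6.4698,   |z_2| = 6.4698.
Moduli of all roots: 4.9859, 6.4698.
All moduli strictly greater than 1? Yes.
Verdict: Invertible.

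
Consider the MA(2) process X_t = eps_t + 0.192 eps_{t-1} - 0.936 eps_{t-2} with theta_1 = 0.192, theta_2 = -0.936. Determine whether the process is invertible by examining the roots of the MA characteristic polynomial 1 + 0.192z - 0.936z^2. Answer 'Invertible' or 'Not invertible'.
\text{Not invertible}

The MA(q) characteristic polynomial is P(z) = 1 + 0.192z - 0.936z^2.
Invertibility requires all roots to lie outside the unit circle, i.e. |z| > 1 for every root.
Set 1 + (0.192) z + (-0.936) z^2 = 0, i.e. a z^2 + b z + c = 0 with a = -0.936, b = 0.192, c = 1.
Discriminant D = b^2 - 4ac = (0.192)^2 - 4*(-0.936)*1 = 0.036864 - (-3.744) = 3.780864.
D >= 0, so the roots are real: z = (-b +/- sqrt(D)) / (2a) = (-0.192 +/- 1.944444) / (-1.872).
  z_1 = (-0.192 + 1.944444) / (-1.872) = -0.9361,   |z_1| = 0.9361.
  z_2 = (-0.192 - 1.944444) / (-1.872) = 1.1413,   |z_2| = 1.1413.
Moduli of all roots: 0.9361, 1.1413.
All moduli strictly greater than 1? No.
Verdict: Not invertible.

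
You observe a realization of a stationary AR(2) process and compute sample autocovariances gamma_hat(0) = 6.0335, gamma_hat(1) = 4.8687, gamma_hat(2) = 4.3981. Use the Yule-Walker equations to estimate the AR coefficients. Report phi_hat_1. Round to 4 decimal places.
\hat\phi_{1} = 0.6270

The Yule-Walker equations for an AR(p) process read, in matrix form,
  Gamma_p phi = r_p,   with   (Gamma_p)_{ij} = gamma(|i - j|),
                       (r_p)_i = gamma(i),   i,j = 1..p.
Substitute the sample gammas (Toeplitz matrix and right-hand side of size 2):
  Gamma_p = [[6.0335, 4.8687], [4.8687, 6.0335]]
  r_p     = [4.8687, 4.3981]
Written out:
  6.0335 phi_1 + 4.8687 phi_2 = 4.8687
  4.8687 phi_1 + 6.0335 phi_2 = 4.3981
Solve by Cramer's rule:
  det = gamma(0)^2 - gamma(1)^2 = (6.0335)^2 - (4.8687)^2 = 36.40312225 - 23.70423969 = 12.69888256
  phi_hat_1 = [gamma(1) gamma(0) - gamma(1) gamma(2)] / det = [(4.8687)(6.0335) - (4.8687)(4.3981)] / 12.69888256 = 7.96227198 / 12.69888256 = 0.627
  phi_hat_2 = [gamma(0) gamma(2) - gamma(1)^2] / det = [(6.0335)(4.3981) - (4.8687)^2] / 12.69888256 = 2.83169666 / 12.69888256 = 0.223
So phi_hat = [0.6270, 0.2230].
Therefore phi_hat_1 = 0.6270.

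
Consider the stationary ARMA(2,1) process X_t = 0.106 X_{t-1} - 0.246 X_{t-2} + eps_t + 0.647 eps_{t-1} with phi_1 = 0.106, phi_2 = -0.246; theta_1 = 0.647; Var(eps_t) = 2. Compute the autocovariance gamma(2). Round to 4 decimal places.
\gamma(2) = -0.6668

Multiply the model equation by X_{t-k} and take expectations. With theta_0 = psi_0 = 1 and psi_j the MA(infinity) weights, this gives
  gamma(k) - sum_i phi_i gamma(k-i) = c_k,
  c_k = sigma^2 * sum_{j=k..q} theta_j psi_{j-k}   (c_k = 0 for k > q),
using gamma(-m) = gamma(m).
psi-weights needed (psi_j = theta_j + sum_i phi_i psi_{j-i}):
  psi_1 = theta_1 + phi_1 = 0.647 + (0.106) = 0.753
Right-hand sides:
  c_0 = sigma^2 (1 + theta_1 psi_1) = 2 * (1 + (0.647)(0.753)) = 2 * 1.487191 = 2.974382
  c_1 = sigma^2 theta_1 = 2 * (0.647) = 1.294
  c_2 = 0
Equations for k = 0, 1, 2 (AR order 2, c_2 = 0):
  (E0) gamma(0) = phi_1 gamma(1) + phi_2 gamma(2) + c_0
  (E1) gamma(1) = phi_1 gamma(0) + phi_2 gamma(1) + c_1
  (E2) gamma(2) = phi_1 gamma(1) + phi_2 gamma(0)
From (E1): gamma(1) = A gamma(0) + B with
  A = phi_1 / (1 - phi_2) = 0.106 / 1.246 = 0.085072,   B = c_1 / (1 - phi_2) = 1.294 / 1.246 = 1.038523.
Insert (E2) into (E0): gamma(0) (1 - phi_2^2) = phi_1 (1 + phi_2) gamma(1) + c_0.
  phi_1 (1 + phi_2) = (0.106)(0.754) = 0.079924,   1 - phi_2^2 = 0.939484.
Replace gamma(1) by A gamma(0) + B and collect gamma(0):
  gamma(0) [0.939484 - (0.079924)(0.085072)] = (0.079924)(1.038523) + 2.974382
  gamma(0) * 0.932685 = 3.057385
  gamma(0) = 3.057385 / 0.932685 = 3.278048.
  gamma(1) = A gamma(0) + B = (0.085072)(3.278048) + (1.038523) = 1.317394.
  gamma(2) = phi_1 gamma(1) + phi_2 gamma(0) = (0.106)(1.317394) + (-0.246)(3.278048) = -0.666756.
Therefore gamma(2) = -0.6668 (to 4 decimal places).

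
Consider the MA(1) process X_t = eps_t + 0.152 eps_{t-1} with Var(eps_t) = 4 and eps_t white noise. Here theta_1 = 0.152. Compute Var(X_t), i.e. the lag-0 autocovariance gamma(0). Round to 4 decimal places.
\gamma(0) = 4.0924

For an MA(q) process X_t = eps_t + sum_i theta_i eps_{t-i} with
Var(eps_t) = sigma^2, the variance is
  gamma(0) = sigma^2 * (1 + sum_i theta_i^2).
  sum_i theta_i^2 = (0.152)^2 = 0.023104.
  gamma(0) = 4 * (1 + 0.023104) = 4 * 1.023104 = 4.092416, which rounds to 4.0924.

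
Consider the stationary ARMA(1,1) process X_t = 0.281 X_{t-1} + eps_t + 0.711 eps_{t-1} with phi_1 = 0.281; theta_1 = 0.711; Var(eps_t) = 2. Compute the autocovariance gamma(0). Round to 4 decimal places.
\gamma(0) = 4.1369

Multiply the model equation by X_{t-k} and take expectations. With theta_0 = psi_0 = 1 and psi_j the MA(infinity) weights, this gives
  gamma(k) - sum_i phi_i gamma(k-i) = c_k,
  c_k = sigma^2 * sum_{j=k..q} theta_j psi_{j-k}   (c_k = 0 for k > q),
using gamma(-m) = gamma(m).
psi-weights needed (psi_j = theta_j + sum_i phi_i psi_{j-i}):
  psi_1 = theta_1 + phi_1 = 0.711 + (0.281) = 0.992
Right-hand sides:
  c_0 = sigma^2 (1 + theta_1 psi_1) = 2 * (1 + (0.711)(0.992)) = 2 * 1.705312 = 3.410624
  c_1 = sigma^2 theta_1 = 2 * (0.711) = 1.422
  c_2 = 0
Equations for k = 0 and k = 1 (AR order 1):
  gamma(0) = phi_1 gamma(1) + c_0
  gamma(1) = phi_1 gamma(0) + c_1
Substituting the second into the first: gamma(0) (1 - phi_1^2) = c_0 + phi_1 c_1, so
  gamma(0) = (c_0 + phi_1 c_1) / (1 - phi_1^2) = (3.410624 + (0.281)(1.422)) / (1 - (0.281)^2) = 3.810206 / 0.921039 = 4.136856.
Therefore gamma(0) = 4.1369 (to 4 decimal places).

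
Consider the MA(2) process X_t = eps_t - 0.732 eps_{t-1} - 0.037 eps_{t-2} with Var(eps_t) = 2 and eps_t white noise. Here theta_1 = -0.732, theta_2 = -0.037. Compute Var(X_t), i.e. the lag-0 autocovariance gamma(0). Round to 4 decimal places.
\gamma(0) = 3.0744

For an MA(q) process X_t = eps_t + sum_i theta_i eps_{t-i} with
Var(eps_t) = sigma^2, the variance is
  gamma(0) = sigma^2 * (1 + sum_i theta_i^2).
  sum_i theta_i^2 = (-0.732)^2 + (-0.037)^2 = 0.535824 + 0.001369 = 0.537193.
  gamma(0) = 2 * (1 + 0.537193) = 2 * 1.537193 = 3.074386, which rounds to 3.0744.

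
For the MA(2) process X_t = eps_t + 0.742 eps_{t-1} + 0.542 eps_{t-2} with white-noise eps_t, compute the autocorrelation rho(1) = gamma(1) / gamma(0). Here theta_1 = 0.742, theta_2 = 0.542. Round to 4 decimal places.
\rho(1) = 0.6204

For an MA(q) process with theta_0 = 1, the autocovariance is
  gamma(k) = sigma^2 * sum_{i=0..q-k} theta_i * theta_{i+k},
and rho(k) = gamma(k) / gamma(0). Sigma^2 cancels.
  numerator   = (1)*(0.742) + (0.742)*(0.542) = 1.144164.
  denominator = (1)^2 + (0.742)^2 + (0.542)^2 = 1.844328.
  rho(1) = 1.144164 / 1.844328 = 0.6204.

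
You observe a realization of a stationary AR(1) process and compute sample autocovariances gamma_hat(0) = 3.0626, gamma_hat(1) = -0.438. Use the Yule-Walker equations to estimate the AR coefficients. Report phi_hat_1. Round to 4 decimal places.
\hat\phi_{1} = -0.1430

The Yule-Walker equations for an AR(p) process read, in matrix form,
  Gamma_p phi = r_p,   with   (Gamma_p)_{ij} = gamma(|i - j|),
                       (r_p)_i = gamma(i),   i,j = 1..p.
Substitute the sample gammas (Toeplitz matrix and right-hand side of size 1):
  Gamma_p = [[3.0626]]
  r_p     = [-0.438]
With p = 1 this is the single equation gamma(0) phi_1 = gamma(1):
  phi_hat_1 = gamma(1) / gamma(0) = -0.438 / 3.0626 = -0.1430.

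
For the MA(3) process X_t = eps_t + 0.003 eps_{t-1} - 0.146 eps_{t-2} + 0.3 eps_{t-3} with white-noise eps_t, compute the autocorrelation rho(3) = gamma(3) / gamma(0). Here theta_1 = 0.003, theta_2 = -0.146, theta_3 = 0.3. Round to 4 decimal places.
\rho(3) = 0.2699

For an MA(q) process with theta_0 = 1, the autocovariance is
  gamma(k) = sigma^2 * sum_{i=0..q-k} theta_i * theta_{i+k},
and rho(k) = gamma(k) / gamma(0). Sigma^2 cancels.
  numerator   = (1)*(0.3) = 0.3.
  denominator = (1)^2 + (0.003)^2 + (-0.146)^2 + (0.3)^2 = 1.111325.
  rho(3) = 0.3 / 1.111325 = 0.2699.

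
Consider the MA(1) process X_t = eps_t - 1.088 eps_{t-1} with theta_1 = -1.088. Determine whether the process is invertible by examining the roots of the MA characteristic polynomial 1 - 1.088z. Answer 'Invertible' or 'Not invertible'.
\text{Not invertible}

The MA(q) characteristic polynomial is P(z) = 1 - 1.088z.
Invertibility requires all roots to lie outside the unit circle, i.e. |z| > 1 for every root.
This is linear in z: 1 + (-1.088) z = 0  =>  z = -1/(-1.088) = 0.919118,  |z| = 0.919118.
Moduli of all roots: 0.9191.
All moduli strictly greater than 1? No.
Verdict: Not invertible.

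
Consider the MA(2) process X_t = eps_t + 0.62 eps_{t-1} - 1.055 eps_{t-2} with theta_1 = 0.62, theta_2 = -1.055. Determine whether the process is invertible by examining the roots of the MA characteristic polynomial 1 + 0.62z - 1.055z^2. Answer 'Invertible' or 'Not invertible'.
\text{Not invertible}

The MA(q) characteristic polynomial is P(z) = 1 + 0.62z - 1.055z^2.
Invertibility requires all roots to lie outside the unit circle, i.e. |z| > 1 for every root.
Set 1 + (0.62) z + (-1.055) z^2 = 0, i.e. a z^2 + b z + c = 0 with a = -1.055, b = 0.62, c = 1.
Discriminant D = b^2 - 4ac = (0.62)^2 - 4*(-1.055)*1 = 0.3844 - (-4.22) = 4.6044.
D >= 0, so the roots are real: z = (-b +/- sqrt(D)) / (2a) = (-0.62 +/- 2.145787) / (-2.11).
  z_1 = (-0.62 + 2.145787) / (-2.11) = -0.7231,   |z_1| = 0.7231.
  z_2 = (-0.62 - 2.145787) / (-2.11) = 1.3108,   |z_2| = 1.3108.
Moduli of all roots: 0.7231, 1.3108.
All moduli strictly greater than 1? No.
Verdict: Not invertible.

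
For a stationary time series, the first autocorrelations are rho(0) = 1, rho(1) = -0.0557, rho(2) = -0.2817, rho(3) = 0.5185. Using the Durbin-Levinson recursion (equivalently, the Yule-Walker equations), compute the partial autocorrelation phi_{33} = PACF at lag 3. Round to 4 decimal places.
\phi_{33} = 0.5269

The PACF at lag k is phi_{kk}, the last component of the solution
to the Yule-Walker system G_k phi = r_k where
  (G_k)_{ij} = rho(|i - j|), (r_k)_i = rho(i), i,j = 1..k.
Equivalently, Durbin-Levinson gives phi_{kk} iteratively:
  phi_{11} = rho(1)
  phi_{kk} = [rho(k) - sum_{j=1..k-1} phi_{k-1,j} rho(k-j)]
            / [1 - sum_{j=1..k-1} phi_{k-1,j} rho(j)],
  phi_{k,j} = phi_{k-1,j} - phi_{kk} phi_{k-1,k-j},  j = 1..k-1.
Step k = 1:
  phi_11 = rho(1) = -0.0557.
Step k = 2:
  phi_22 = [rho(2) - phi_11 rho(1)] / [1 - phi_11 rho(1)] = [-0.2817 - (-0.0557)(-0.0557)] / [1 - (-0.0557)(-0.0557)]
         = -0.28480249 / 0.99689751 = -0.285689.
  Update: phi_21 = phi_11 - phi_22 phi_11 = -0.0557 - (-0.285689)(-0.0557) = -0.071613.
Step k = 3:
  phi_33 = [rho(3) - phi_21 rho(2) - phi_22 rho(1)] / [1 - phi_21 rho(1) - phi_22 rho(2)]
    numerator   = 0.5185 - (-0.071613)(-0.2817) - (-0.285689)(-0.0557) = 0.48241379
    denominator = 1 - (-0.071613)(-0.0557) - (-0.285689)(-0.2817) = 0.91553262
  phi_33 = 0.48241379 / 0.91553262 = 0.5269.
Therefore phi_{33} = 0.5269.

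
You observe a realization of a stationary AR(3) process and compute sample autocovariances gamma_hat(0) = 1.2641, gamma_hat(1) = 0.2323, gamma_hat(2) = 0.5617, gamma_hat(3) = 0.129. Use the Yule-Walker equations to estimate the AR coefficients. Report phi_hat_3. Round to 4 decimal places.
\hat\phi_{3} = -0.0290

The Yule-Walker equations for an AR(p) process read, in matrix form,
  Gamma_p phi = r_p,   with   (Gamma_p)_{ij} = gamma(|i - j|),
                       (r_p)_i = gamma(i),   i,j = 1..p.
Substitute the sample gammas (Toeplitz matrix and right-hand side of size 3):
  Gamma_p = [[1.2641, 0.2323, 0.5617], [0.2323, 1.2641, 0.2323], [0.5617, 0.2323, 1.2641]]
  r_p     = [0.2323, 0.5617, 0.129]
Written out (R1..R3):
  (R1) 1.2641 phi_1 + 0.2323 phi_2 + 0.5617 phi_3 = 0.2323
  (R2) 0.2323 phi_1 + 1.2641 phi_2 + 0.2323 phi_3 = 0.5617
  (R3) 0.5617 phi_1 + 0.2323 phi_2 + 1.2641 phi_3 = 0.129
Gaussian elimination:
  R2 <- R2 - (0.2323/1.2641) R1 = R2 - (0.183767) R1:  1.221411 phi_2 + 0.129078 phi_3 = 0.519011
  R3 <- R3 - (0.5617/1.2641) R1 = R3 - (0.444348) R1:  0.129078 phi_2 + 1.01451 phi_3 = 0.025778
  R3 <- R3 - (0.129078/1.221411) R2 = R3 - (0.105679) R2:  1.000869 phi_3 = -0.029071
Back-substitution:
  phi_hat_3 = -0.029071 / 1.000869 = -0.029046
  phi_hat_2 = (0.519011 - (0.129078)(-0.029046)) / 1.221411 = 0.427997
  phi_hat_1 = (0.2323 - (0.2323)(0.427997) - (0.5617)(-0.029046)) / 1.2641 = 0.118022
So phi_hat = [0.1180, 0.4280, -0.0290].
Therefore phi_hat_3 = -0.0290.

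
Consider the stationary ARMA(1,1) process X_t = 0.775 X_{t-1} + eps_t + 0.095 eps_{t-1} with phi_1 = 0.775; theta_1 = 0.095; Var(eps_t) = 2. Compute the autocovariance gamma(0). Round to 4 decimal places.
\gamma(0) = 5.7904

Multiply the model equation by X_{t-k} and take expectations. With theta_0 = psi_0 = 1 and psi_j the MA(infinity) weights, this gives
  gamma(k) - sum_i phi_i gamma(k-i) = c_k,
  c_k = sigma^2 * sum_{j=k..q} theta_j psi_{j-k}   (c_k = 0 for k > q),
using gamma(-m) = gamma(m).
psi-weights needed (psi_j = theta_j + sum_i phi_i psi_{j-i}):
  psi_1 = theta_1 + phi_1 = 0.095 + (0.775) = 0.87
Right-hand sides:
  c_0 = sigma^2 (1 + theta_1 psi_1) = 2 * (1 + (0.095)(0.87)) = 2 * 1.08265 = 2.1653
  c_1 = sigma^2 theta_1 = 2 * (0.095) = 0.19
  c_2 = 0
Equations for k = 0 and k = 1 (AR order 1):
  gamma(0) = phi_1 gamma(1) + c_0
  gamma(1) = phi_1 gamma(0) + c_1
Substituting the second into the first: gamma(0) (1 - phi_1^2) = c_0 + phi_1 c_1, so
  gamma(0) = (c_0 + phi_1 c_1) / (1 - phi_1^2) = (2.1653 + (0.775)(0.19)) / (1 - (0.775)^2) = 2.31255 / 0.399375 = 5.790423.
Therefore gamma(0) = 5.7904 (to 4 decimal places).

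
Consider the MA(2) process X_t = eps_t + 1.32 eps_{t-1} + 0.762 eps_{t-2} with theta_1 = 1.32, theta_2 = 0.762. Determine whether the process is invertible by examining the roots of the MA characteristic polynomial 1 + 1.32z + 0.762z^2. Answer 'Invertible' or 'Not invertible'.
\text{Invertible}

The MA(q) characteristic polynomial is P(z) = 1 + 1.32z + 0.762z^2.
Invertibility requires all roots to lie outside the unit circle, i.e. |z| > 1 for every root.
Set 1 + (1.32) z + (0.762) z^2 = 0, i.e. a z^2 + b z + c = 0 with a = 0.762, b = 1.32, c = 1.
Discriminant D = b^2 - 4ac = (1.32)^2 - 4*(0.762)*1 = 1.7424 - (3.048) = -1.3056.
D < 0, so the roots are the complex-conjugate pair z = (-b +/- i sqrt(-D)) / (2a) = -0.8661 +/- 0.7498i.
For a conjugate pair |z|^2 = z * conj(z) = (product of roots) = c/a = 1/(0.762) = 1.312336, so |z| = sqrt(1.312336) = 1.1456 for both roots.
Moduli of all roots: 1.1456, 1.1456.
All moduli strictly greater than 1? Yes.
Verdict: Invertible.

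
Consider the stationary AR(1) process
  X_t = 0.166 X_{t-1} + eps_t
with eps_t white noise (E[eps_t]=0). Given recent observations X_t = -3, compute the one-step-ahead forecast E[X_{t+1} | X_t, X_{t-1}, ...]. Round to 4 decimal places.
E[X_{t+1} \mid \mathcal F_t] = -0.4980

For an AR(p) model X_t = c + sum_i phi_i X_{t-i} + eps_t, the
one-step-ahead conditional mean is
  E[X_{t+1} | X_t, ...] = c + sum_i phi_i X_{t+1-i}.
Substitute known values:
  E[X_{t+1} | ...] = (0.166) * (-3)
                   = -0.4980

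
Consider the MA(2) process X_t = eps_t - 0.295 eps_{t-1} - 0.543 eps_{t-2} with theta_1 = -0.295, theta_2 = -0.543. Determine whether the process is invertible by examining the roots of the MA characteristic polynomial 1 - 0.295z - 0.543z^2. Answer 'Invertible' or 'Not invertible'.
\text{Invertible}

The MA(q) characteristic polynomial is P(z) = 1 - 0.295z - 0.543z^2.
Invertibility requires all roots to lie outside the unit circle, i.e. |z| > 1 for every root.
Set 1 + (-0.295) z + (-0.543) z^2 = 0, i.e. a z^2 + b z + c = 0 with a = -0.543, b = -0.295, c = 1.
Discriminant D = b^2 - 4ac = (-0.295)^2 - 4*(-0.543)*1 = 0.087025 - (-2.172) = 2.259025.
D >= 0, so the roots are real: z = (-b +/- sqrt(D)) / (2a) = (0.295 +/- 1.503005) / (-1.086).
  z_1 = (0.295 + 1.503005) / (-1.086) = -1.6556,   |z_1| = 1.6556.
  z_2 = (0.295 - 1.503005) / (-1.086) = 1.1123,   |z_2| = 1.1123.
Moduli of all roots: 1.6556, 1.1123.
All moduli strictly greater than 1? Yes.
Verdict: Invertible.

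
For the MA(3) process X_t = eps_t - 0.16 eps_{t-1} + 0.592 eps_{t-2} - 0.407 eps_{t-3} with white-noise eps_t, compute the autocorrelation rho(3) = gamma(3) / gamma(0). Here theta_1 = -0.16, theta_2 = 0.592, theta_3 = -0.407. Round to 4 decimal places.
\rho(3) = -0.2640

For an MA(q) process with theta_0 = 1, the autocovariance is
  gamma(k) = sigma^2 * sum_{i=0..q-k} theta_i * theta_{i+k},
and rho(k) = gamma(k) / gamma(0). Sigma^2 cancels.
  numerator   = (1)*(-0.407) = -0.407.
  denominator = (1)^2 + (-0.16)^2 + (0.592)^2 + (-0.407)^2 = 1.541713.
  rho(3) = -0.407 / 1.541713 = -0.2640.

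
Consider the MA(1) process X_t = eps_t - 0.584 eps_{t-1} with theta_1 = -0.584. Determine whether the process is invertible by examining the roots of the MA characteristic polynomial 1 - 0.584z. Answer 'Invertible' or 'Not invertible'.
\text{Invertible}

The MA(q) characteristic polynomial is P(z) = 1 - 0.584z.
Invertibility requires all roots to lie outside the unit circle, i.e. |z| > 1 for every root.
This is linear in z: 1 + (-0.584) z = 0  =>  z = -1/(-0.584) = 1.712329,  |z| = 1.712329.
Moduli of all roots: 1.7123.
All moduli strictly greater than 1? Yes.
Verdict: Invertible.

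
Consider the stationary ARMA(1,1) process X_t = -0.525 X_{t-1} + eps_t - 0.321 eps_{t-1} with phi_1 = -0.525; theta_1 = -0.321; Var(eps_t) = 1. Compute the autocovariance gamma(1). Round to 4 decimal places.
\gamma(1) = -1.3647

Multiply the model equation by X_{t-k} and take expectations. With theta_0 = psi_0 = 1 and psi_j the MA(infinity) weights, this gives
  gamma(k) - sum_i phi_i gamma(k-i) = c_k,
  c_k = sigma^2 * sum_{j=k..q} theta_j psi_{j-k}   (c_k = 0 for k > q),
using gamma(-m) = gamma(m).
psi-weights needed (psi_j = theta_j + sum_i phi_i psi_{j-i}):
  psi_1 = theta_1 + phi_1 = -0.321 + (-0.525) = -0.846
Right-hand sides:
  c_0 = sigma^2 (1 + theta_1 psi_1) = 1 * (1 + (-0.321)(-0.846)) = 1 * 1.271566 = 1.271566
  c_1 = sigma^2 theta_1 = 1 * (-0.321) = -0.321
  c_2 = 0
Equations for k = 0 and k = 1 (AR order 1):
  gamma(0) = phi_1 gamma(1) + c_0
  gamma(1) = phi_1 gamma(0) + c_1
Substituting the second into the first: gamma(0) (1 - phi_1^2) = c_0 + phi_1 c_1, so
  gamma(0) = (c_0 + phi_1 c_1) / (1 - phi_1^2) = (1.271566 + (-0.525)(-0.321)) / (1 - (-0.525)^2) = 1.440091 / 0.724375 = 1.988046.
  gamma(1) = phi_1 gamma(0) + c_1 = (-0.525)(1.988046) + (-0.321) = -1.364724.
Therefore gamma(1) = -1.3647 (to 4 decimal places).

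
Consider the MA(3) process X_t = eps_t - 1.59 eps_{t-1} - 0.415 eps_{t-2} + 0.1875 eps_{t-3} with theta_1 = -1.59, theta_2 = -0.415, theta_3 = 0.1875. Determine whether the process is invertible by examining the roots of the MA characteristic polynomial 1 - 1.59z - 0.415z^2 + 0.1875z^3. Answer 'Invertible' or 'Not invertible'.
\text{Not invertible}

The MA(q) characteristic polynomial is P(z) = 1 - 1.59z - 0.415z^2 + 0.1875z^3.
Invertibility requires all roots to lie outside the unit circle, i.e. |z| > 1 for every root.
Degree 3: look for a simple real root z0 first, then factor out (1 - z/z0) and solve the remaining quadratic.
Testing z0 = 4: P(4) = 1 + (-1.59)(4) + (-0.415)(4)^2 + (0.1875)(4)^3
  = 1 + (-6.36) + (-6.64) + (12) = 0.  So z_0 = 4 is a root, |z_0| = 4.
Divide out the factor (1 - 0.25 z) = (1 - z/z0) (since 1/z0 = 0.25):
  P(z) = (1 - 0.25 z)(1 + (-1.34) z + (-0.75) z^2)
  [check: z-coef -1.34 - (0.25) = -1.59; z^2-coef -0.75 - (0.25)(-1.34) = -0.415; z^3-coef -(0.25)(-0.75) = 0.1875.]
Remaining roots from the quadratic factor 1 + (-1.34) z + (-0.75) z^2:
  Set 1 + (-1.34) z + (-0.75) z^2 = 0, i.e. a z^2 + b z + c = 0 with a = -0.75, b = -1.34, c = 1.
  Discriminant D = b^2 - 4ac = (-1.34)^2 - 4*(-0.75)*1 = 1.7956 - (-3) = 4.7956.
  D >= 0, so the roots are real: z = (-b +/- sqrt(D)) / (2a) = (1.34 +/- 2.189886) / (-1.5).
    z_1 = (1.34 + 2.189886) / (-1.5) = -2.3533,   |z_1| = 2.3533.
    z_2 = (1.34 - 2.189886) / (-1.5) = 0.5666,   |z_2| = 0.5666.
Moduli of all roots: 4.0000, 2.3533, 0.5666.
All moduli strictly greater than 1? No.
Verdict: Not invertible.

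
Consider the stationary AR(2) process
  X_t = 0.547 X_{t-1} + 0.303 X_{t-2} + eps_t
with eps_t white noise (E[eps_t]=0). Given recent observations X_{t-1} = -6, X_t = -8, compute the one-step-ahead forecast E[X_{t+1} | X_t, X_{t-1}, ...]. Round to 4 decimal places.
E[X_{t+1} \mid \mathcal F_t] = -6.1940

For an AR(p) model X_t = c + sum_i phi_i X_{t-i} + eps_t, the
one-step-ahead conditional mean is
  E[X_{t+1} | X_t, ...] = c + sum_i phi_i X_{t+1-i}.
Substitute known values:
  E[X_{t+1} | ...] = (0.547) * (-8) + (0.303) * (-6)
                   = -6.1940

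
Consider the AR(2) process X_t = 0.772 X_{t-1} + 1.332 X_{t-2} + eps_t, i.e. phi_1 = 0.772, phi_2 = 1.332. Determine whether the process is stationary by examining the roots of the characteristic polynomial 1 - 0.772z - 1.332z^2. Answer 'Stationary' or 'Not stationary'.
\text{Not stationary}

The AR(p) characteristic polynomial is P(z) = 1 - 0.772z - 1.332z^2.
Stationarity requires all roots to lie outside the unit circle, i.e. |z| > 1 for every root.
Set 1 + (-0.772) z + (-1.332) z^2 = 0, i.e. a z^2 + b z + c = 0 with a = -1.332, b = -0.772, c = 1.
Discriminant D = b^2 - 4ac = (-0.772)^2 - 4*(-1.332)*1 = 0.595984 - (-5.328) = 5.923984.
D >= 0, so the roots are real: z = (-b +/- sqrt(D)) / (2a) = (0.772 +/- 2.433924) / (-2.664).
  z_1 = (0.772 + 2.433924) / (-2.664) = -1.2034,   |z_1| = 1.2034.
  z_2 = (0.772 - 2.433924) / (-2.664) = 0.6238,   |z_2| = 0.6238.
Moduli of all roots: 1.2034, 0.6238.
All moduli strictly greater than 1? No.
Verdict: Not stationary.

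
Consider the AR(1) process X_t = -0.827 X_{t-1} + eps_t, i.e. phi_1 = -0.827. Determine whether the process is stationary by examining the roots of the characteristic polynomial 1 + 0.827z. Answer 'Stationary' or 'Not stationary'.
\text{Stationary}

The AR(p) characteristic polynomial is P(z) = 1 + 0.827z.
Stationarity requires all roots to lie outside the unit circle, i.e. |z| > 1 for every root.
This is linear in z: 1 + (0.827) z = 0  =>  z = -1/(0.827) = -1.20919,  |z| = 1.20919.
Moduli of all roots: 1.2092.
All moduli strictly greater than 1? Yes.
Verdict: Stationary.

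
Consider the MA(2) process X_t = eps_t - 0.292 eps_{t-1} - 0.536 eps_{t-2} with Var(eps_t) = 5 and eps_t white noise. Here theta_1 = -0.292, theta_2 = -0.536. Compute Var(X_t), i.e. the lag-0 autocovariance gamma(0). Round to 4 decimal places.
\gamma(0) = 6.8628

For an MA(q) process X_t = eps_t + sum_i theta_i eps_{t-i} with
Var(eps_t) = sigma^2, the variance is
  gamma(0) = sigma^2 * (1 + sum_i theta_i^2).
  sum_i theta_i^2 = (-0.292)^2 + (-0.536)^2 = 0.085264 + 0.287296 = 0.37256.
  gamma(0) = 5 * (1 + 0.37256) = 5 * 1.37256 = 6.8628.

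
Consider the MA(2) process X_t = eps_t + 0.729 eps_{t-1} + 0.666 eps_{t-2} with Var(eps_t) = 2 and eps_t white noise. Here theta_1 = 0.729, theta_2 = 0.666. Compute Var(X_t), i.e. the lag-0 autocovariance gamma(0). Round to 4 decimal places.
\gamma(0) = 3.9500

For an MA(q) process X_t = eps_t + sum_i theta_i eps_{t-i} with
Var(eps_t) = sigma^2, the variance is
  gamma(0) = sigma^2 * (1 + sum_i theta_i^2).
  sum_i theta_i^2 = (0.729)^2 + (0.666)^2 = 0.531441 + 0.443556 = 0.974997.
  gamma(0) = 2 * (1 + 0.974997) = 2 * 1.974997 = 3.949994, which rounds to 3.9500.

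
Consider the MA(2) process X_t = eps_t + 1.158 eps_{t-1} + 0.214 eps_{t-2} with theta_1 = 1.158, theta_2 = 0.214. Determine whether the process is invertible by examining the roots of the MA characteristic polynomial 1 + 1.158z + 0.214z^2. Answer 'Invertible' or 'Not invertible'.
\text{Invertible}

The MA(q) characteristic polynomial is P(z) = 1 + 1.158z + 0.214z^2.
Invertibility requires all roots to lie outside the unit circle, i.e. |z| > 1 for every root.
Set 1 + (1.158) z + (0.214) z^2 = 0, i.e. a z^2 + b z + c = 0 with a = 0.214, b = 1.158, c = 1.
Discriminant D = b^2 - 4ac = (1.158)^2 - 4*(0.214)*1 = 1.340964 - (0.856) = 0.484964.
D >= 0, so the roots are real: z = (-b +/- sqrt(D)) / (2a) = (-1.158 +/- 0.696394) / (0.428).
  z_1 = (-1.158 + 0.696394) / (0.428) = -1.0785,   |z_1| = 1.0785.
  z_2 = (-1.158 - 0.696394) / (0.428) = -4.3327,   |z_2| = 4.3327.
Moduli of all roots: 1.0785, 4.3327.
All moduli strictly greater than 1? Yes.
Verdict: Invertible.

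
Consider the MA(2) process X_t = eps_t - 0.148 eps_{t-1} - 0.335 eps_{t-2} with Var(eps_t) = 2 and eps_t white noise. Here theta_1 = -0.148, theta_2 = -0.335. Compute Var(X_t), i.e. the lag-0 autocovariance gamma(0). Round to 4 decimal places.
\gamma(0) = 2.2683

For an MA(q) process X_t = eps_t + sum_i theta_i eps_{t-i} with
Var(eps_t) = sigma^2, the variance is
  gamma(0) = sigma^2 * (1 + sum_i theta_i^2).
  sum_i theta_i^2 = (-0.148)^2 + (-0.335)^2 = 0.021904 + 0.112225 = 0.134129.
  gamma(0) = 2 * (1 + 0.134129) = 2 * 1.134129 = 2.268258, which rounds to 2.2683.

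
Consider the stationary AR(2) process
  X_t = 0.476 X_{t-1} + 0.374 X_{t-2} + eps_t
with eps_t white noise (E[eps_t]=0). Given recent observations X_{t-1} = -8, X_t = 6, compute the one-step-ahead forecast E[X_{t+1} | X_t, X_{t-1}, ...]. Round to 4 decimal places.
E[X_{t+1} \mid \mathcal F_t] = -0.1360

For an AR(p) model X_t = c + sum_i phi_i X_{t-i} + eps_t, the
one-step-ahead conditional mean is
  E[X_{t+1} | X_t, ...] = c + sum_i phi_i X_{t+1-i}.
Substitute known values:
  E[X_{t+1} | ...] = (0.476) * (6) + (0.374) * (-8)
                   = -0.1360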